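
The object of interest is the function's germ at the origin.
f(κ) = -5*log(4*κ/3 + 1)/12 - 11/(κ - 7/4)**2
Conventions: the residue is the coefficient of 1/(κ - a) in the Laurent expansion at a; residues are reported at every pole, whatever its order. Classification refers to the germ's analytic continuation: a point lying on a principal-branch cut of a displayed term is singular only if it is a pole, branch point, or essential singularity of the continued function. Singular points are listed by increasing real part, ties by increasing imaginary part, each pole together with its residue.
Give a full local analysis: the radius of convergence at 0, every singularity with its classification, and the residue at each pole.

Denominator factor (κ - 7/4)^2: pole of order 2 at 7/4, modulus 7/4.
Branch term (-5/12)*log(1 - κ/(-3/4)): its argument vanishes at κ = -3/4, a logarithmic branch point, modulus 3/4.
The radius of convergence is the smallest modulus among the singular points: 3/4.
The branch term is analytic at 7/4 and contributes nothing to the residue; only the rational part matters.
At the order-2 pole 7/4 set g(κ) = (κ - (7/4))^2*(rational part) = -11.
Order-2 pole: residue = g'(a); g'(7/4) = 0, so the residue is 0.
List the singular points by increasing real part (a conjugate pair: the negative imaginary part first).

Radius of convergence at 0: 3/4.
At -3/4: a logarithmic branch point.
At 7/4: a pole of order 2; residue 0.


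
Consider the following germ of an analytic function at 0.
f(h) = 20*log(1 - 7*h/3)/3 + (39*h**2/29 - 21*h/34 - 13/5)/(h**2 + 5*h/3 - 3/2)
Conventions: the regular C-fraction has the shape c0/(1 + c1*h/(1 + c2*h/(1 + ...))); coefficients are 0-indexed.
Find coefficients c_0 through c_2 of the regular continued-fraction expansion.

Taylor coefficients (expand at 0): a_0 = 26/15, a_1 = -6067/459, a_2 = -9159658/598995.
c0 = a_0 = 26/15. Peel one level at a time: if S = 1 + c*h/S' with S'(0) = 1, then c is the h-coefficient of S and S' = c*h/(S - 1).
S_1 = c0/f = 1 + (30335/3978)*h + (10244907787/152970012)*h^2 + ...; c1 = 30335/3978.
S_2 = c1*h/(S_1 - 1) = 1 + (-10244907787/1166502090)*h + ...; c2 = -10244907787/1166502090.

The regular C-fraction coefficients are [26/15, 30335/3978, -10244907787/1166502090].


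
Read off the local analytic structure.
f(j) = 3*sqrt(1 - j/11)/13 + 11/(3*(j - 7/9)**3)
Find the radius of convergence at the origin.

Denominator factor (j - 7/9)^3: pole of order 3 at 7/9, modulus 7/9.
Branch term (3/13)*sqrt(1 - j/(11)): its argument vanishes at j = 11, a square-root branch point, modulus 11.
The radius of convergence is the smallest modulus among the singular points: 7/9.

The radius of convergence is 7/9.


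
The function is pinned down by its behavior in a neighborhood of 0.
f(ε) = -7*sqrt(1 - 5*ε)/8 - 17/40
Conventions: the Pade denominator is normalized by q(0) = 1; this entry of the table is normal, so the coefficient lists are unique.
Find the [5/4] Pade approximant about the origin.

The Pade approximant has numerator coefficients [-13/10, 243/16, -3955/64, 26125/256, -1875/32, 21875/4096]; denominator coefficients [1, -10, 525/16, -625/16, 3125/256].

Taylor coefficients needed (expand at 0): a_0 = -13/10, a_1 = 35/16, a_2 = 175/64, a_3 = 875/128, a_4 = 21875/1024, a_5 = 153125/2048, a_6 = 2296875/8192, a_7 = 18046875/16384, a_8 = 1173046875/262144, a_9 = 9775390625/524288.
Write the denominator as Q(ε) = 1 + q1*ε + q2*ε^2 + q3*ε^3 + q4*ε^4. Requiring Q*f - P = O(ε^10) with deg P <= 5 kills the coefficients of ε^6..ε^9 in Q*f:
  ε^6: a_6 + q1*a_5 + q2*a_4 + q3*a_3 + q4*a_2 = 0, i.e. 2296875/8192 + (153125/2048)*q1 + (21875/1024)*q2 + (875/128)*q3 + (175/64)*q4 = 0.
  ε^7: a_7 + q1*a_6 + q2*a_5 + q3*a_4 + q4*a_3 = 0, i.e. 18046875/16384 + (2296875/8192)*q1 + (153125/2048)*q2 + (21875/1024)*q3 + (875/128)*q4 = 0.
  ε^8: a_8 + q1*a_7 + q2*a_6 + q3*a_5 + q4*a_4 = 0, i.e. 1173046875/262144 + (18046875/16384)*q1 + (2296875/8192)*q2 + (153125/2048)*q3 + (21875/1024)*q4 = 0.
  ε^9: a_9 + q1*a_8 + q2*a_7 + q3*a_6 + q4*a_5 = 0, i.e. 9775390625/524288 + (1173046875/262144)*q1 + (18046875/16384)*q2 + (2296875/8192)*q3 + (153125/2048)*q4 = 0.
Solving this linear system: q1 = -10, q2 = 525/16, q3 = -625/16, q4 = 3125/256.
The numerator is Q*f truncated at degree 5: P0 = a_0 = -13/10; P1 = a_1 + q1*a_0 = 243/16; P2 = a_2 + q1*a_1 + q2*a_0 = -3955/64; P3 = a_3 + q1*a_2 + q2*a_1 + q3*a_0 = 26125/256; P4 = a_4 + q1*a_3 + q2*a_2 + q3*a_1 + q4*a_0 = -1875/32; P5 = a_5 + q1*a_4 + q2*a_3 + q3*a_2 + q4*a_1 = 21875/4096.


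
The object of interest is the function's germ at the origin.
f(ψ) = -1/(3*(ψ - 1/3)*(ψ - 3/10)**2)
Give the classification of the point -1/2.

Denominator factors: ψ - 1/3 = -5/6 at ψ = -1/2; ψ - 3/10 = -4/5 at ψ = -1/2 — none vanishes.
So the germ continues analytically to -1/2.

The point is a regular point.


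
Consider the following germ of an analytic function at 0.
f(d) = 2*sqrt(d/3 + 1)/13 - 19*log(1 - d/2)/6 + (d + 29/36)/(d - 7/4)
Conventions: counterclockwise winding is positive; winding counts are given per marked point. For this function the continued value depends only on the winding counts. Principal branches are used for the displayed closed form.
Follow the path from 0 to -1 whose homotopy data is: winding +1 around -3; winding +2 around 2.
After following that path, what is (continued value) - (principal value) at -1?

Continued minus principal equals (-(4/39)*sqrt(6)) - ((38/3)*pi)*i.

The rational part is single-valued and drops out of the difference; each branch term changes only by its own monodromy.
(2/13)*sqrt(1 - d/(-3)): winding +1 is odd, the square root flips sign, contributing -2*(2/13)*sqrt(1 - (-1)/(-3)) = -2*(2/13)*sqrt(2/3) = -(4/39)*sqrt(6).
(-19/6)*log(1 - d/(2)): each positive loop around 2 adds 2*pi*i to the log, so winding +2 contributes (-19/6)*(2)*2*pi*i = -(38/3)*pi*i.
Summing the contributions at d = -1 gives (-(4/39)*sqrt(6)) - ((38/3)*pi)*i.


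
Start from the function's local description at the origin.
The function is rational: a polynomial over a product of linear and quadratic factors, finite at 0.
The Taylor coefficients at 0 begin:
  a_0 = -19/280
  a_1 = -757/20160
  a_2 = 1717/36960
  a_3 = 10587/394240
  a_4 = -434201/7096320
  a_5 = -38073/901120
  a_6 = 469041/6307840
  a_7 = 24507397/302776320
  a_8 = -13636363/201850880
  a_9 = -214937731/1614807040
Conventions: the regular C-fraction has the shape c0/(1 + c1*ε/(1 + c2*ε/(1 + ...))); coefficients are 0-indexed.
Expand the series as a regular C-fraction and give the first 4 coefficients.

The regular C-fraction coefficients are [-19/280, -757/1368, 20396675/11391336, -85210011531/67937245090].


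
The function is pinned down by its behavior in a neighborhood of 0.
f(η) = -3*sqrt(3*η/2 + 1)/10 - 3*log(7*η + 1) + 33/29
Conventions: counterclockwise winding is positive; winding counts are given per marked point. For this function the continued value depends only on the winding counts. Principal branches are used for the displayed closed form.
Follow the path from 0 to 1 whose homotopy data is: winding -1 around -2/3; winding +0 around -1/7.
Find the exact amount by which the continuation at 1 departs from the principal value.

The rational part is single-valued and drops out of the difference; each branch term changes only by its own monodromy.
(-3/10)*sqrt(1 - η/(-2/3)): winding -1 is odd, the square root flips sign, contributing -2*(-3/10)*sqrt(1 - (1)/(-2/3)) = -2*(-3/10)*sqrt(5/2) = (3/10)*sqrt(10).
(-3)*log(1 - η/(-1/7)): winding 0 around -1/7, so this term returns to its principal value, contribution 0.
Summing the contributions at η = 1 gives (3/10)*sqrt(10).

Continued minus principal equals (3/10)*sqrt(10).


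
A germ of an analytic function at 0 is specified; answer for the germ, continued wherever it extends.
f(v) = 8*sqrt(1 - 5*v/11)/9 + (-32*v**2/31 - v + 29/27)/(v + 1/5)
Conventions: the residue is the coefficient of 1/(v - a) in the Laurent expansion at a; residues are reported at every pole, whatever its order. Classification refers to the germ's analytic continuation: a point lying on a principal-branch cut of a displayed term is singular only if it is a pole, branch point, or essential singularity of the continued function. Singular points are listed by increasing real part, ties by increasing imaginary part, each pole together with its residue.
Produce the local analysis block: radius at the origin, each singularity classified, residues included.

Radius of convergence at 0: 1/5.
At -1/5: a pole of order 1; residue 25796/20925.
At 11/5: an algebraic (square-root) branch point.

Denominator factor (v + 1/5): pole of order 1 at -1/5, modulus 1/5.
Branch term (8/9)*sqrt(1 - v/(11/5)): its argument vanishes at v = 11/5, a square-root branch point, modulus 11/5.
The radius of convergence is the smallest modulus among the singular points: 1/5.
The branch term is analytic at -1/5 and contributes nothing to the residue; only the rational part matters.
At the order-1 pole -1/5 set g(v) = (v - (-1/5))*(rational part) = -32*v**2/31 - v + 29/27.
Simple pole: residue = g(a) at a = -1/5, which is 25796/20925.
List the singular points by increasing real part (a conjugate pair: the negative imaginary part first).


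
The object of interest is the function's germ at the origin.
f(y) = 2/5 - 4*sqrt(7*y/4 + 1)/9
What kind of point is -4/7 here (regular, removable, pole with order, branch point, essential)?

The point is an algebraic (square-root) branch point.

The term (-4/9)*sqrt(1 - y/(-4/7)) has argument 1 - -4/7/(-4/7) = 0 at -4/7: a square-root (algebraic, two-sheeted) branch point; the remaining terms are analytic or single-valued there.


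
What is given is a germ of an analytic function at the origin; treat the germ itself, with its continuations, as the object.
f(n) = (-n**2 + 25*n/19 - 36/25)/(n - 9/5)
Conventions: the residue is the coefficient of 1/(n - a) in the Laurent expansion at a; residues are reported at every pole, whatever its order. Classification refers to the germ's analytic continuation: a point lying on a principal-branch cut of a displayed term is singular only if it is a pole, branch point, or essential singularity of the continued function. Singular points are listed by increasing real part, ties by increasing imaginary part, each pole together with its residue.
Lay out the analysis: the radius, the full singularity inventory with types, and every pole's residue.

Radius of convergence at 0: 9/5.
At 9/5: a pole of order 1; residue -1098/475.

Denominator factor (n - 9/5): pole of order 1 at 9/5, modulus 9/5.
The radius of convergence is the smallest modulus among the singular points: 9/5.
At the order-1 pole 9/5 set g(n) = (n - (9/5))*f(n) = -n**2 + 25*n/19 - 36/25.
Simple pole: residue = g(a) at a = 9/5, which is -1098/475.


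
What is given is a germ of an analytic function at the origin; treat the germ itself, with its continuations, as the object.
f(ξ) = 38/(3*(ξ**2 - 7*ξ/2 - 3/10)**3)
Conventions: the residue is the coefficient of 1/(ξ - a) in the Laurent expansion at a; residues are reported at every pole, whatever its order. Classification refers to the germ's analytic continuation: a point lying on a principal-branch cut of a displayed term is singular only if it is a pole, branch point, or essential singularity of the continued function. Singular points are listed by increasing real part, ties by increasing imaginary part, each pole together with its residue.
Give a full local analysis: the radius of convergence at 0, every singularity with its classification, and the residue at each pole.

Denominator factor (ξ**2 - 7*ξ/2 - 3/10)^3: discriminant 269/20, real irrational roots 7/4 + (1/20)*sqrt(1345) and 7/4 - (1/20)*sqrt(1345); poles of order 3, moduli 7/4 + (1/20)*sqrt(1345) and -7/4 + (1/20)*sqrt(1345).
The radius of convergence is the smallest modulus among the singular points: -7/4 + (1/20)*sqrt(1345).
The factor ξ**2 - 7*ξ/2 - 3/10 splits as (ξ - a)(ξ - a') with a = 7/4 - (1/20)*sqrt(1345), a' = 7/4 + (1/20)*sqrt(1345). At the order-3 pole a set g(ξ) = (ξ - a)^3*f(ξ) = [38/3] / (ξ - a')^3.
Order-3 pole: residue = g''(a)/2; g''(7/4 - (1/20)*sqrt(1345)) = -(121600/19465109)*sqrt(1345), so the residue is -(60800/19465109)*sqrt(1345).
The factor ξ**2 - 7*ξ/2 - 3/10 splits as (ξ - a)(ξ - a') with a = 7/4 + (1/20)*sqrt(1345), a' = 7/4 - (1/20)*sqrt(1345). At the order-3 pole a set g(ξ) = (ξ - a)^3*f(ξ) = [38/3] / (ξ - a')^3.
Order-3 pole: residue = g''(a)/2; g''(7/4 + (1/20)*sqrt(1345)) = (121600/19465109)*sqrt(1345), so the residue is (60800/19465109)*sqrt(1345).
List the singular points by increasing real part (a conjugate pair: the negative imaginary part first).

Radius of convergence at 0: -7/4 + (1/20)*sqrt(1345).
At 7/4 - (1/20)*sqrt(1345): a pole of order 3; residue -(60800/19465109)*sqrt(1345).
At 7/4 + (1/20)*sqrt(1345): a pole of order 3; residue (60800/19465109)*sqrt(1345).


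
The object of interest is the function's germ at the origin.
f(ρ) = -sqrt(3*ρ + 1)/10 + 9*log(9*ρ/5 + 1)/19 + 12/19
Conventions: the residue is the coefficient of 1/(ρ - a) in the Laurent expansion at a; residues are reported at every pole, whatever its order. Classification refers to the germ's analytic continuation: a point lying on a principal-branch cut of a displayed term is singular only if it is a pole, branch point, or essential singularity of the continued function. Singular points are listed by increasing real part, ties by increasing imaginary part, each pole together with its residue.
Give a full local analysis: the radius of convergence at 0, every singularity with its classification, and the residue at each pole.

Radius of convergence at 0: 1/3.
At -5/9: a logarithmic branch point.
At -1/3: an algebraic (square-root) branch point.

Branch term (-1/10)*sqrt(1 - ρ/(-1/3)): its argument vanishes at ρ = -1/3, a square-root branch point, modulus 1/3.
Branch term (9/19)*log(1 - ρ/(-5/9)): its argument vanishes at ρ = -5/9, a logarithmic branch point, modulus 5/9.
The radius of convergence is the smallest modulus among the singular points: 1/3.
List the singular points by increasing real part (a conjugate pair: the negative imaginary part first).


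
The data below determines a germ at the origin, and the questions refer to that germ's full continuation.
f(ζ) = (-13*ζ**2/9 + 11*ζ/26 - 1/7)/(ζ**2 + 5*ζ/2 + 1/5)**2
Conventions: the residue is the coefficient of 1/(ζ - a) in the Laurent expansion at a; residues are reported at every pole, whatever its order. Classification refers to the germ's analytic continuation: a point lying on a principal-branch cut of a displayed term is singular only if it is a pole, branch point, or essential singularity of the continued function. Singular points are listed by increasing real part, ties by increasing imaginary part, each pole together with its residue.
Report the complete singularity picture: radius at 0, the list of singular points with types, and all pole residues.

Radius of convergence at 0: 5/4 - (1/20)*sqrt(545).
At -5/4 - (1/20)*sqrt(545): a pole of order 2; residue -(62938/9730539)*sqrt(545).
At -5/4 + (1/20)*sqrt(545): a pole of order 2; residue (62938/9730539)*sqrt(545).

Denominator factor (ζ**2 + 5*ζ/2 + 1/5)^2: discriminant 109/20, real irrational roots -5/4 + (1/20)*sqrt(545) and -5/4 - (1/20)*sqrt(545); poles of order 2, moduli 5/4 - (1/20)*sqrt(545) and 5/4 + (1/20)*sqrt(545).
The radius of convergence is the smallest modulus among the singular points: 5/4 - (1/20)*sqrt(545).
The factor ζ**2 + 5*ζ/2 + 1/5 splits as (ζ - a)(ζ - a') with a = -5/4 - (1/20)*sqrt(545), a' = -5/4 + (1/20)*sqrt(545). At the order-2 pole a set g(ζ) = (ζ - a)^2*f(ζ) = [-13*ζ**2/9 + 11*ζ/26 - 1/7] / (ζ - a')^2.
Order-2 pole: residue = g'(a); g'(-5/4 - (1/20)*sqrt(545)) = -(62938/9730539)*sqrt(545), so the residue is -(62938/9730539)*sqrt(545).
The factor ζ**2 + 5*ζ/2 + 1/5 splits as (ζ - a)(ζ - a') with a = -5/4 + (1/20)*sqrt(545), a' = -5/4 - (1/20)*sqrt(545). At the order-2 pole a set g(ζ) = (ζ - a)^2*f(ζ) = [-13*ζ**2/9 + 11*ζ/26 - 1/7] / (ζ - a')^2.
Order-2 pole: residue = g'(a); g'(-5/4 + (1/20)*sqrt(545)) = (62938/9730539)*sqrt(545), so the residue is (62938/9730539)*sqrt(545).
List the singular points by increasing real part (a conjugate pair: the negative imaginary part first).


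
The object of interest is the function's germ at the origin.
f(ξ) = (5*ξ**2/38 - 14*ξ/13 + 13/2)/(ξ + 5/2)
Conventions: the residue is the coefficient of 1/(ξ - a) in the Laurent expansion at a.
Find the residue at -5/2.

The residue is 19789/1976.

At the order-1 pole -5/2 set g(ξ) = (ξ - (-5/2))*f(ξ) = 5*ξ**2/38 - 14*ξ/13 + 13/2.
Simple pole: residue = g(a) at a = -5/2, which is 19789/1976.


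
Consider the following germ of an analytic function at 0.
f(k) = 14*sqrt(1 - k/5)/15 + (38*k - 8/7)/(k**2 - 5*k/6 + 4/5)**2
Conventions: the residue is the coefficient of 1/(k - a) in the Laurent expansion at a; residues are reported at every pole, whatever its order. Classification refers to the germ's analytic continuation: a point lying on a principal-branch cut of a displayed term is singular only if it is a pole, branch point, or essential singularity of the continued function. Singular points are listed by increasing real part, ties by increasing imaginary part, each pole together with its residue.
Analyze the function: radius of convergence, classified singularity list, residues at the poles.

Radius of convergence at 0: (2/5)*sqrt(5).
At (5/12) - ((1/60)*sqrt(2255))*i: a pole of order 2; residue ((222120/1423807)*sqrt(2255))*i.
At (5/12) + ((1/60)*sqrt(2255))*i: a pole of order 2; residue -((222120/1423807)*sqrt(2255))*i.
At 5: an algebraic (square-root) branch point.

Denominator factor (k**2 - 5*k/6 + 4/5)^2: discriminant -451/180, complex-conjugate roots (5/12) + ((1/60)*sqrt(2255))*i and (5/12) - ((1/60)*sqrt(2255))*i; poles of order 2, moduli (2/5)*sqrt(5) and (2/5)*sqrt(5).
Branch term (14/15)*sqrt(1 - k/(5)): its argument vanishes at k = 5, a square-root branch point, modulus 5.
The radius of convergence is the smallest modulus among the singular points: (2/5)*sqrt(5).
The branch term is analytic at (5/12) - ((1/60)*sqrt(2255))*i and contributes nothing to the residue; only the rational part matters.
The factor k**2 - 5*k/6 + 4/5 splits as (k - a)(k - a') with a = (5/12) - ((1/60)*sqrt(2255))*i, a' = (5/12) + ((1/60)*sqrt(2255))*i. At the order-2 pole a set g(k) = (k - a)^2*(rational part) = [38*k - 8/7] / (k - a')^2.
Order-2 pole: residue = g'(a); g'((5/12) - ((1/60)*sqrt(2255))*i) = ((222120/1423807)*sqrt(2255))*i, so the residue is ((222120/1423807)*sqrt(2255))*i.
The branch term is analytic at (5/12) + ((1/60)*sqrt(2255))*i and contributes nothing to the residue; only the rational part matters.
The factor k**2 - 5*k/6 + 4/5 splits as (k - a)(k - a') with a = (5/12) + ((1/60)*sqrt(2255))*i, a' = (5/12) - ((1/60)*sqrt(2255))*i. At the order-2 pole a set g(k) = (k - a)^2*(rational part) = [38*k - 8/7] / (k - a')^2.
Order-2 pole: residue = g'(a); g'((5/12) + ((1/60)*sqrt(2255))*i) = -((222120/1423807)*sqrt(2255))*i, so the residue is -((222120/1423807)*sqrt(2255))*i.
List the singular points by increasing real part (a conjugate pair: the negative imaginary part first).


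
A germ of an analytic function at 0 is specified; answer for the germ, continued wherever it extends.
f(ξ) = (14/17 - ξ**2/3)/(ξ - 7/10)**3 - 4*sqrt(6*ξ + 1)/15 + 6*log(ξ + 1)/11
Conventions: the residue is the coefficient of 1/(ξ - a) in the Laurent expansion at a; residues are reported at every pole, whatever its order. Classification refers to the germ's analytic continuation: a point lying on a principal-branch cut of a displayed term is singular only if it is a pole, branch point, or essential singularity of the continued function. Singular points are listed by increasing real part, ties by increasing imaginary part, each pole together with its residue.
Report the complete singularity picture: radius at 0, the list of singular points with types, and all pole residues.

Radius of convergence at 0: 1/6.
At -1: a logarithmic branch point.
At -1/6: an algebraic (square-root) branch point.
At 7/10: a pole of order 3; residue -1/3.

Denominator factor (ξ - 7/10)^3: pole of order 3 at 7/10, modulus 7/10.
Branch term (6/11)*log(1 - ξ/(-1)): its argument vanishes at ξ = -1, a logarithmic branch point, modulus 1.
Branch term (-4/15)*sqrt(1 - ξ/(-1/6)): its argument vanishes at ξ = -1/6, a square-root branch point, modulus 1/6.
The radius of convergence is the smallest modulus among the singular points: 1/6.
The branch terms are analytic at 7/10 and contribute nothing to the residue; only the rational part matters.
At the order-3 pole 7/10 set g(ξ) = (ξ - (7/10))^3*(rational part) = 14/17 - ξ**2/3.
Order-3 pole: residue = g''(a)/2; g''(7/10) = -2/3, so the residue is -1/3.
List the singular points by increasing real part (a conjugate pair: the negative imaginary part first).


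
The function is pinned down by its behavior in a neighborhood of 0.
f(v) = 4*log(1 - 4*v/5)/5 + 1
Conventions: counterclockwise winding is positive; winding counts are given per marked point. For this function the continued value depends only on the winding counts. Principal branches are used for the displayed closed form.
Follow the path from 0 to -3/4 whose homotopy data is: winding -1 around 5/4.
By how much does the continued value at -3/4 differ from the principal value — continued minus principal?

Continued minus principal equals -(8/5)*pi*i.

The rational part is single-valued and drops out of the difference; each branch term changes only by its own monodromy.
(4/5)*log(1 - v/(5/4)): each positive loop around 5/4 adds 2*pi*i to the log, so winding -1 contributes (4/5)*(-1)*2*pi*i = -(8/5)*pi*i.
Summing the contributions at v = -3/4 gives -(8/5)*pi*i.


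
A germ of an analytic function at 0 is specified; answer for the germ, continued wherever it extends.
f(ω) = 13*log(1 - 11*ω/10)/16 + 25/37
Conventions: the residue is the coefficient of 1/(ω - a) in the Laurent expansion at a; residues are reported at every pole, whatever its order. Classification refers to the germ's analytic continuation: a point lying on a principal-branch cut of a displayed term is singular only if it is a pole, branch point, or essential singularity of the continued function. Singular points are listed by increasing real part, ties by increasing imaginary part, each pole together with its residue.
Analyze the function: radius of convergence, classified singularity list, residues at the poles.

Radius of convergence at 0: 10/11.
At 10/11: a logarithmic branch point.

Branch term (13/16)*log(1 - ω/(10/11)): its argument vanishes at ω = 10/11, a logarithmic branch point, modulus 10/11.
The radius of convergence is the smallest modulus among the singular points: 10/11.


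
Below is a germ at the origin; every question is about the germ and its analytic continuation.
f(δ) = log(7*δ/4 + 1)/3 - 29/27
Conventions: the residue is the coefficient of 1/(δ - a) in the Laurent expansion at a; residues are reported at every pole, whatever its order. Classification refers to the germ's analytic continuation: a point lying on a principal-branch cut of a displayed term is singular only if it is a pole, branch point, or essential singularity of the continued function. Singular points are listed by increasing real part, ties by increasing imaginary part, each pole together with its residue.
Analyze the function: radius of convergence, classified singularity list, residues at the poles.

Branch term (1/3)*log(1 - δ/(-4/7)): its argument vanishes at δ = -4/7, a logarithmic branch point, modulus 4/7.
The radius of convergence is the smallest modulus among the singular points: 4/7.

Radius of convergence at 0: 4/7.
At -4/7: a logarithmic branch point.


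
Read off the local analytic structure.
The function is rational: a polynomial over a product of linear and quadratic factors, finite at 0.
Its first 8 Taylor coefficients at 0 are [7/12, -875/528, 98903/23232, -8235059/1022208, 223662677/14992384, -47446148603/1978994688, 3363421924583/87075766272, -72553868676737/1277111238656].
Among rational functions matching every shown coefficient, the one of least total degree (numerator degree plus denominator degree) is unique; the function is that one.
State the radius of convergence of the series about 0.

No rational of total degree below 5 reproduces all 8 coefficients; solving the [0/5] Pade equations on them gives f(δ) = -1/(3*(δ + 1)**3*(δ**2 + δ/11 - 4/7)), whose expansion matches every shown term.
Denominator factor (δ**2 + δ/11 - 4/7): discriminant 1943/847, real irrational roots -1/22 + (1/154)*sqrt(13601) and -1/22 - (1/154)*sqrt(13601); poles of order 1, moduli -1/22 + (1/154)*sqrt(13601) and 1/22 + (1/154)*sqrt(13601).
Denominator factor (δ + 1)^3: pole of order 3 at -1, modulus 1.
The radius of convergence is the smallest modulus among the singular points: -1/22 + (1/154)*sqrt(13601).

The radius of convergence is -1/22 + (1/154)*sqrt(13601).


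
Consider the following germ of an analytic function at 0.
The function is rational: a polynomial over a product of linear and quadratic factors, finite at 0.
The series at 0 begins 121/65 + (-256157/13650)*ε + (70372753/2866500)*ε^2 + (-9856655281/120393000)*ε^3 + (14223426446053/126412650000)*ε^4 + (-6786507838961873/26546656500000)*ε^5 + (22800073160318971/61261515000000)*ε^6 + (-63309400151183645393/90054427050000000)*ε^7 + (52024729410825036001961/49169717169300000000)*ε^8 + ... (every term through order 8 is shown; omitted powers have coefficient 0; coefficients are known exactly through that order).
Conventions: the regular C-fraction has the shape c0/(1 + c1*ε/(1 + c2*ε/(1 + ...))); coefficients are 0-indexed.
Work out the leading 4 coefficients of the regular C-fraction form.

The regular C-fraction coefficients are [121/65, 2117/210, -650016/74095, -49174481/162712620].


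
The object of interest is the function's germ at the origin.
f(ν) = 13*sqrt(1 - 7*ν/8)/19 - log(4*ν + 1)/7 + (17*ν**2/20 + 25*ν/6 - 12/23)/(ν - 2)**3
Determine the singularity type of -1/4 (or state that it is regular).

The point is a logarithmic branch point.

The term (-1/7)*log(1 - ν/(-1/4)) has argument 1 - -1/4/(-1/4) = 0 at -1/4: a logarithmic (infinitely-sheeted) branch point; the remaining terms are analytic or single-valued there.


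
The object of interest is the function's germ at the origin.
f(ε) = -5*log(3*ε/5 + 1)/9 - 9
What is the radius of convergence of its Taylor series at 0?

Branch term (-5/9)*log(1 - ε/(-5/3)): its argument vanishes at ε = -5/3, a logarithmic branch point, modulus 5/3.
The radius of convergence is the smallest modulus among the singular points: 5/3.

The radius of convergence is 5/3.


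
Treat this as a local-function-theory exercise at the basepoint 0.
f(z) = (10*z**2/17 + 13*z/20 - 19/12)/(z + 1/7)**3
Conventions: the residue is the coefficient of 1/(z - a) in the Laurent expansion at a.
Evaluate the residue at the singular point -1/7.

At the order-3 pole -1/7 set g(z) = (z - (-1/7))^3*f(z) = 10*z**2/17 + 13*z/20 - 19/12.
Order-3 pole: residue = g''(a)/2; g''(-1/7) = 20/17, so the residue is 10/17.

The residue is 10/17.


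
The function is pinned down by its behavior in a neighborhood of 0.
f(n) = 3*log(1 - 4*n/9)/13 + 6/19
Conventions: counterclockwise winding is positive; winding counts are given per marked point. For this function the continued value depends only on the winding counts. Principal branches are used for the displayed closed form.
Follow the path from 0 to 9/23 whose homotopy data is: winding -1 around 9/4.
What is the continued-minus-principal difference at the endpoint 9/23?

Continued minus principal equals -(6/13)*pi*i.

The rational part is single-valued and drops out of the difference; each branch term changes only by its own monodromy.
(3/13)*log(1 - n/(9/4)): each positive loop around 9/4 adds 2*pi*i to the log, so winding -1 contributes (3/13)*(-1)*2*pi*i = -(6/13)*pi*i.
Summing the contributions at n = 9/23 gives -(6/13)*pi*i.


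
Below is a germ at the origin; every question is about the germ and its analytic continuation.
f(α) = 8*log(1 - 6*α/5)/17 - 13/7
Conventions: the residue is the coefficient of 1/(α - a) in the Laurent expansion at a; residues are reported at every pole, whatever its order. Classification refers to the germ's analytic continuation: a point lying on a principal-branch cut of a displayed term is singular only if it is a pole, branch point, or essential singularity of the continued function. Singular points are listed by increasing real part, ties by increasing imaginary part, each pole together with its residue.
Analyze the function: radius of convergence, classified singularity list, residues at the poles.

Radius of convergence at 0: 5/6.
At 5/6: a logarithmic branch point.

Branch term (8/17)*log(1 - α/(5/6)): its argument vanishes at α = 5/6, a logarithmic branch point, modulus 5/6.
The radius of convergence is the smallest modulus among the singular points: 5/6.


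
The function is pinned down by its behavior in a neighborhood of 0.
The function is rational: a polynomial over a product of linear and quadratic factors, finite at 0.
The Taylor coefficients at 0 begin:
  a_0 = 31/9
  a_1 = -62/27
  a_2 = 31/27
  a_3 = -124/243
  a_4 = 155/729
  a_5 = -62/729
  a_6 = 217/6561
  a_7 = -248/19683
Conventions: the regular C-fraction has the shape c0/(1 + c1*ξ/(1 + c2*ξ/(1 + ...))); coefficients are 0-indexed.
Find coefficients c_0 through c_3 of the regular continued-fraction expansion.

Taylor coefficients (read off): a_0 = 31/9, a_1 = -62/27, a_2 = 31/27, a_3 = -124/243.
c0 = a_0 = 31/9. Peel one level at a time: if S = 1 + c*ξ/S' with S'(0) = 1, then c is the ξ-coefficient of S and S' = c*ξ/(S - 1).
S_1 = c0/f = 1 + (2/3)*ξ + (1/9)*ξ^2 + ...; c1 = 2/3.
S_2 = c1*ξ/(S_1 - 1) = 1 + (-1/6)*ξ + (1/36)*ξ^2 + ...; c2 = -1/6.
S_3 = c2*ξ/(S_2 - 1) = 1 + (1/6)*ξ + ...; c3 = 1/6.

The regular C-fraction coefficients are [31/9, 2/3, -1/6, 1/6].


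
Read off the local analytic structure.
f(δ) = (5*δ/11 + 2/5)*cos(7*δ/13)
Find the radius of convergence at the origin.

The radius of convergence is infinite.

The factor cos(7*δ/13) is entire and contributes no finite singular point.
The polynomial part has no poles.
No finite singular points: the Taylor series at 0 converges everywhere.


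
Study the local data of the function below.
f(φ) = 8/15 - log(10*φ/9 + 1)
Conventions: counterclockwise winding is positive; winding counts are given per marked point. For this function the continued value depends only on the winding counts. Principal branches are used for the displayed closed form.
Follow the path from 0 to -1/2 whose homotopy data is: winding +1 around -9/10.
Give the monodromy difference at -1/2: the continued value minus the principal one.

Continued minus principal equals -(2)*pi*i.

The rational part is single-valued and drops out of the difference; each branch term changes only by its own monodromy.
(-1)*log(1 - φ/(-9/10)): each positive loop around -9/10 adds 2*pi*i to the log, so winding +1 contributes (-1)*(1)*2*pi*i = -(2)*pi*i.
Summing the contributions at φ = -1/2 gives -(2)*pi*i.


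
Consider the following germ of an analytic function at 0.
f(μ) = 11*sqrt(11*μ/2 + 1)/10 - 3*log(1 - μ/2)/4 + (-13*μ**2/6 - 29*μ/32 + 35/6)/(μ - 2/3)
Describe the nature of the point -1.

The point is a regular point.

Denominator factors: μ - 2/3 = -5/3 at μ = -1 — none vanishes.
Branch term log(1 - μ/(2)): argument at -1 is 3/2, nonzero, so -1 is not its branch point (a point on a principal cut is still regular for the continued germ).
Branch term sqrt(1 - μ/(-2/11)): argument at -1 is -9/2, nonzero, so -1 is not its branch point (a point on a principal cut is still regular for the continued germ).
So the germ continues analytically to -1.


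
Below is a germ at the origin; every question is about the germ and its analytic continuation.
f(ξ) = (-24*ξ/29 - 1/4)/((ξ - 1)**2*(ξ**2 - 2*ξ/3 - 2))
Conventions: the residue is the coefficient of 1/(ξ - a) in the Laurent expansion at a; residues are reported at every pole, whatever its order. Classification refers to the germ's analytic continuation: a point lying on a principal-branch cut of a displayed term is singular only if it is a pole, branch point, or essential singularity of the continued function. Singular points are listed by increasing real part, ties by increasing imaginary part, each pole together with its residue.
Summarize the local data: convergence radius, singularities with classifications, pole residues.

Radius of convergence at 0: 1.
At 1/3 - (1/3)*sqrt(19): a pole of order 1; residue -147/290 + (2301/22040)*sqrt(19).
At 1: a pole of order 2; residue 147/145.
At 1/3 + (1/3)*sqrt(19): a pole of order 1; residue -147/290 - (2301/22040)*sqrt(19).


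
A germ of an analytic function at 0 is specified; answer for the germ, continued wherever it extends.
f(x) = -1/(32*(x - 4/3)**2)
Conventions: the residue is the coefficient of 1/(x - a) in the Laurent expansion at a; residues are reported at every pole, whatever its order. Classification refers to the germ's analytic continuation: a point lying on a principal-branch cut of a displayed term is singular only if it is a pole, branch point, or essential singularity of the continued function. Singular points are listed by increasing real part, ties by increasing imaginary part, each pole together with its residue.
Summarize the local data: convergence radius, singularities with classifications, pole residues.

Radius of convergence at 0: 4/3.
At 4/3: a pole of order 2; residue 0.

Denominator factor (x - 4/3)^2: pole of order 2 at 4/3, modulus 4/3.
The radius of convergence is the smallest modulus among the singular points: 4/3.
At the order-2 pole 4/3 set g(x) = (x - (4/3))^2*f(x) = -1/32.
Order-2 pole: residue = g'(a); g'(4/3) = 0, so the residue is 0.


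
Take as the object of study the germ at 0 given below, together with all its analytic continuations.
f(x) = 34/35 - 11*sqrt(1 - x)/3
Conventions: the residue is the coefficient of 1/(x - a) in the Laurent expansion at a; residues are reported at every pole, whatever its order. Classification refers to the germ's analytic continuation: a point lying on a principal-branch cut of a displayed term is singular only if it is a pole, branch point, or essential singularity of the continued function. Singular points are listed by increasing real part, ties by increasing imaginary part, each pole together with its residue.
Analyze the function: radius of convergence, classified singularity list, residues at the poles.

Radius of convergence at 0: 1.
At 1: an algebraic (square-root) branch point.

Branch term (-11/3)*sqrt(1 - x/(1)): its argument vanishes at x = 1, a square-root branch point, modulus 1.
The radius of convergence is the smallest modulus among the singular points: 1.


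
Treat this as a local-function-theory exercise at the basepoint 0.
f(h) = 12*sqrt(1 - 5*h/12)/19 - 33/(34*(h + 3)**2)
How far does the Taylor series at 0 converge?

The radius of convergence is 12/5.

Denominator factor (h + 3)^2: pole of order 2 at -3, modulus 3.
Branch term (12/19)*sqrt(1 - h/(12/5)): its argument vanishes at h = 12/5, a square-root branch point, modulus 12/5.
The radius of convergence is the smallest modulus among the singular points: 12/5.


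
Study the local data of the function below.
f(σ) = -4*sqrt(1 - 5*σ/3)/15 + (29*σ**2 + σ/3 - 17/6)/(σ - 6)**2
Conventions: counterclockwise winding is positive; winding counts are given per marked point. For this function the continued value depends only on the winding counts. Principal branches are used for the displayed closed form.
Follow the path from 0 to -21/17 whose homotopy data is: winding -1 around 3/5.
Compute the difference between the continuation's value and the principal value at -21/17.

The rational part is single-valued and drops out of the difference; each branch term changes only by its own monodromy.
(-4/15)*sqrt(1 - σ/(3/5)): winding -1 is odd, the square root flips sign, contributing -2*(-4/15)*sqrt(1 - (-21/17)/(3/5)) = -2*(-4/15)*sqrt(52/17) = (16/255)*sqrt(221).
Summing the contributions at σ = -21/17 gives (16/255)*sqrt(221).

Continued minus principal equals (16/255)*sqrt(221).


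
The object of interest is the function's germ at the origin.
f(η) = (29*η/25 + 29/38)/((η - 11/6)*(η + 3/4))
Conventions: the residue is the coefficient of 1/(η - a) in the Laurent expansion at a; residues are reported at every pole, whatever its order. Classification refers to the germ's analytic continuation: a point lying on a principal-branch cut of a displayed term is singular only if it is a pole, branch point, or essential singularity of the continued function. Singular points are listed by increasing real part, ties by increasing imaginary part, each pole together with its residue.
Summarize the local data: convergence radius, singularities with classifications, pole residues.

Radius of convergence at 0: 3/4.
At -3/4: a pole of order 1; residue 609/14725.
At 11/6: a pole of order 1; residue 16472/14725.

Denominator factor (η + 3/4): pole of order 1 at -3/4, modulus 3/4.
Denominator factor (η - 11/6): pole of order 1 at 11/6, modulus 11/6.
The radius of convergence is the smallest modulus among the singular points: 3/4.
At the order-1 pole -3/4 set g(η) = (η - (-3/4))*f(η) = (29*η/25 + 29/38)/(η - 11/6).
Simple pole: residue = g(a) at a = -3/4, which is 609/14725.
At the order-1 pole 11/6 set g(η) = (η - (11/6))*f(η) = (29*η/25 + 29/38)/(η + 3/4).
Simple pole: residue = g(a) at a = 11/6, which is 16472/14725.
List the singular points by increasing real part (a conjugate pair: the negative imaginary part first).


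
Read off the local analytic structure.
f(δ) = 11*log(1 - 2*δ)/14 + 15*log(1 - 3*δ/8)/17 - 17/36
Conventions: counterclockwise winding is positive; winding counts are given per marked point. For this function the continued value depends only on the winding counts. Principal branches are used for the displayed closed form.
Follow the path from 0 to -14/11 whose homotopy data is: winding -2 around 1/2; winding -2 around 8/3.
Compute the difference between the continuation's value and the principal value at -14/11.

Continued minus principal equals -(794/119)*pi*i.

The rational part is single-valued and drops out of the difference; each branch term changes only by its own monodromy.
(11/14)*log(1 - δ/(1/2)): each positive loop around 1/2 adds 2*pi*i to the log, so winding -2 contributes (11/14)*(-2)*2*pi*i = -(22/7)*pi*i.
(15/17)*log(1 - δ/(8/3)): each positive loop around 8/3 adds 2*pi*i to the log, so winding -2 contributes (15/17)*(-2)*2*pi*i = -(60/17)*pi*i.
Summing the contributions at δ = -14/11 gives -(794/119)*pi*i.


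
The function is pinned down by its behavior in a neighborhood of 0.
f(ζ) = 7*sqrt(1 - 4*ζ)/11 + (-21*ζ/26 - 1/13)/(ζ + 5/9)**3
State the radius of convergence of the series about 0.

Denominator factor (ζ + 5/9)^3: pole of order 3 at -5/9, modulus 5/9.
Branch term (7/11)*sqrt(1 - ζ/(1/4)): its argument vanishes at ζ = 1/4, a square-root branch point, modulus 1/4.
The radius of convergence is the smallest modulus among the singular points: 1/4.

The radius of convergence is 1/4.


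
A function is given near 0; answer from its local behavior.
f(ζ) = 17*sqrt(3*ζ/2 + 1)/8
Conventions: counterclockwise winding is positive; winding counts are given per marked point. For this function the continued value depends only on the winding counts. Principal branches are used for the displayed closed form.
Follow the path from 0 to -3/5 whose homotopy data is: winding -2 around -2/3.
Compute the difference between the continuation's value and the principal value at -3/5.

Continued minus principal equals 0.

The rational part is single-valued and drops out of the difference; each branch term changes only by its own monodromy.
(17/8)*sqrt(1 - ζ/(-2/3)): winding -2 is even, the square root returns to the same sheet, contribution 0.
Summing the contributions at ζ = -3/5 gives 0.


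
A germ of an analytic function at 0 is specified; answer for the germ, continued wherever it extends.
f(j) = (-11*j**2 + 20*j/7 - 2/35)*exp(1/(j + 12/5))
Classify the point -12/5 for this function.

The exponent 1/(j - (-12/5)) has a pole at -12/5, so exp(1/(j - (-12/5))) takes every nonzero value near it: an essential singularity (not a pole of any order).

The point is an essential singularity.
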